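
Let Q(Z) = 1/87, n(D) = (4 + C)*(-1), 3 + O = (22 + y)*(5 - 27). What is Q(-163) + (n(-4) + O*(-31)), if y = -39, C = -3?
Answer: -1000673/87 ≈ -11502.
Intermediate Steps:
O = 371 (O = -3 + (22 - 39)*(5 - 27) = -3 - 17*(-22) = -3 + 374 = 371)
n(D) = -1 (n(D) = (4 - 3)*(-1) = 1*(-1) = -1)
Q(Z) = 1/87
Q(-163) + (n(-4) + O*(-31)) = 1/87 + (-1 + 371*(-31)) = 1/87 + (-1 - 11501) = 1/87 - 11502 = -1000673/87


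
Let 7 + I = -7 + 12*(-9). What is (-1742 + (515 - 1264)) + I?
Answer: -2613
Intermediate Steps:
I = -122 (I = -7 + (-7 + 12*(-9)) = -7 + (-7 - 108) = -7 - 115 = -122)
(-1742 + (515 - 1264)) + I = (-1742 + (515 - 1264)) - 122 = (-1742 - 749) - 122 = -2491 - 122 = -2613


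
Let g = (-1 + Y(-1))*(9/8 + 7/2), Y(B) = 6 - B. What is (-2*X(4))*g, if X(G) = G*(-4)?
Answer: 888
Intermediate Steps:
X(G) = -4*G
g = 111/4 (g = (-1 + (6 - 1*(-1)))*(9/8 + 7/2) = (-1 + (6 + 1))*(9*(⅛) + 7*(½)) = (-1 + 7)*(9/8 + 7/2) = 6*(37/8) = 111/4 ≈ 27.750)
(-2*X(4))*g = -(-8)*4*(111/4) = -2*(-16)*(111/4) = 32*(111/4) = 888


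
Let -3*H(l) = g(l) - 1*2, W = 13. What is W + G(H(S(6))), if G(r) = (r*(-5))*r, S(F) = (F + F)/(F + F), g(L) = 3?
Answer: 112/9 ≈ 12.444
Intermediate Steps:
S(F) = 1 (S(F) = (2*F)/((2*F)) = (2*F)*(1/(2*F)) = 1)
H(l) = -1/3 (H(l) = -(3 - 1*2)/3 = -(3 - 2)/3 = -1/3*1 = -1/3)
G(r) = -5*r**2 (G(r) = (-5*r)*r = -5*r**2)
W + G(H(S(6))) = 13 - 5*(-1/3)**2 = 13 - 5*1/9 = 13 - 5/9 = 112/9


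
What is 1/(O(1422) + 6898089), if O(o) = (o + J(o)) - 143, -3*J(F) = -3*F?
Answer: 1/6900790 ≈ 1.4491e-7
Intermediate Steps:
J(F) = F (J(F) = -(-1)*F = F)
O(o) = -143 + 2*o (O(o) = (o + o) - 143 = 2*o - 143 = -143 + 2*o)
1/(O(1422) + 6898089) = 1/((-143 + 2*1422) + 6898089) = 1/((-143 + 2844) + 6898089) = 1/(2701 + 6898089) = 1/6900790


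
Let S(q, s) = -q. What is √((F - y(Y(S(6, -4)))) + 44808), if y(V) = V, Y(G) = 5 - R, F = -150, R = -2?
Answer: √44651 ≈ 211.31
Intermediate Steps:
Y(G) = 7 (Y(G) = 5 - 1*(-2) = 5 + 2 = 7)
√((F - y(Y(S(6, -4)))) + 44808) = √((-150 - 1*7) + 44808) = √((-150 - 7) + 44808) = √(-157 + 44808) = √44651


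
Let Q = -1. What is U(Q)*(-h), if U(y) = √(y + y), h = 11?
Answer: -11*I*√2 ≈ -15.556*I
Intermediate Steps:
U(y) = √2*√y (U(y) = √(2*y) = √2*√y)
U(Q)*(-h) = (√2*√(-1))*(-1*11) = (√2*I)*(-11) = (I*√2)*(-11) = -11*I*√2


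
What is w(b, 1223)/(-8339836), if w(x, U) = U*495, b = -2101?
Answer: -605385/8339836 ≈ -0.072590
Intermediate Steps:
w(x, U) = 495*U
w(b, 1223)/(-8339836) = (495*1223)/(-8339836) = 605385*(-1/8339836) = -605385/8339836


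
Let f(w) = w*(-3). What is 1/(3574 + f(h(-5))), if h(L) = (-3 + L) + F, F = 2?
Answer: 1/3592 ≈ 0.00027840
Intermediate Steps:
h(L) = -1 + L (h(L) = (-3 + L) + 2 = -1 + L)
f(w) = -3*w
1/(3574 + f(h(-5))) = 1/(3574 - 3*(-1 - 5)) = 1/(3574 - 3*(-6)) = 1/(3574 + 18) = 1/3592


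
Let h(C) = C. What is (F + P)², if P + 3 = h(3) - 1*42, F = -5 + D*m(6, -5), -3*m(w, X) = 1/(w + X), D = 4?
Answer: 21025/9 ≈ 2336.1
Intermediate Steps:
m(w, X) = -1/(3*(X + w)) (m(w, X) = -1/(3*(w + X)) = -1/(3*(X + w)))
F = -19/3 (F = -5 + 4*(-1/(3*(-5) + 3*6)) = -5 + 4*(-1/(-15 + 18)) = -5 + 4*(-1/3) = -5 + 4*(-1*⅓) = -5 + 4*(-⅓) = -5 - 4/3 = -19/3 ≈ -6.3333)
P = -42 (P = -3 + (3 - 1*42) = -3 + (3 - 42) = -3 - 39 = -42)
(F + P)² = (-19/3 - 42)² = (-145/3)² = 21025/9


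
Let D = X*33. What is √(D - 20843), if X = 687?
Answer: 2*√457 ≈ 42.755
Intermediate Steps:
D = 22671 (D = 687*33 = 22671)
√(D - 20843) = √(22671 - 20843) = √1828 = 2*√457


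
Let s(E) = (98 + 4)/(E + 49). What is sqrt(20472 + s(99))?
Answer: 3*sqrt(12456494)/74 ≈ 143.08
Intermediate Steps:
s(E) = 102/(49 + E)
sqrt(20472 + s(99)) = sqrt(20472 + 102/(49 + 99)) = sqrt(20472 + 102/148) = sqrt(20472 + 102*(1/148)) = sqrt(20472 + 51/74) = sqrt(1514979/74) = 3*sqrt(12456494)/74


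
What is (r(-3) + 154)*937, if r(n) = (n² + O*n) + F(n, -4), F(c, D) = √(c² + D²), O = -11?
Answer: 188337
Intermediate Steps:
F(c, D) = √(D² + c²)
r(n) = n² + √(16 + n²) - 11*n (r(n) = (n² - 11*n) + √((-4)² + n²) = (n² - 11*n) + √(16 + n²) = n² + √(16 + n²) - 11*n)
(r(-3) + 154)*937 = (((-3)² + √(16 + (-3)²) - 11*(-3)) + 154)*937 = ((9 + √(16 + 9) + 33) + 154)*937 = ((9 + √25 + 33) + 154)*937 = ((9 + 5 + 33) + 154)*937 = (47 + 154)*937 = 201*937 = 188337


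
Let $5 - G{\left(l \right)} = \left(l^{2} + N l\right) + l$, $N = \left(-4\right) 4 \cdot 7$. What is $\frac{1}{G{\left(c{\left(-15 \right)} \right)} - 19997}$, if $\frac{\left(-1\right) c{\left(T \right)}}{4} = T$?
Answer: $- \frac{1}{16932} \approx -5.906 \cdot 10^{-5}$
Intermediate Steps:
$N = -112$ ($N = \left(-16\right) 7 = -112$)
$c{\left(T \right)} = - 4 T$
$G{\left(l \right)} = 5 - l^{2} + 111 l$ ($G{\left(l \right)} = 5 - \left(\left(l^{2} - 112 l\right) + l\right) = 5 - \left(l^{2} - 111 l\right) = 5 - l^{2} + 111 l$)
$\frac{1}{G{\left(c{\left(-15 \right)} \right)} - 19997} = \frac{1}{\left(5 - \left(\left(-4\right) \left(-15\right)\right)^{2} + 111 \left(\left(-4\right) \left(-15\right)\right)\right) - 19997} = \frac{1}{\left(5 - 60^{2} + 111 \cdot 60\right) - 19997} = \frac{1}{\left(5 - 3600 + 6660\right) - 19997} = \frac{1}{3065 - 19997} = \frac{1}{-16932} = - \frac{1}{16932}$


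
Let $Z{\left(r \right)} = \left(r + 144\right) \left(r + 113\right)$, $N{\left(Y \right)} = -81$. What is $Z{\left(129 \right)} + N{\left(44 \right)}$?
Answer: $65985$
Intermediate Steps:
$Z{\left(r \right)} = \left(113 + r\right) \left(144 + r\right)$ ($Z{\left(r \right)} = \left(144 + r\right) \left(113 + r\right) = \left(113 + r\right) \left(144 + r\right)$)
$Z{\left(129 \right)} + N{\left(44 \right)} = \left(16272 + 129^{2} + 257 \cdot 129\right) - 81 = \left(16272 + 16641 + 33153\right) - 81 = 66066 - 81 = 65985$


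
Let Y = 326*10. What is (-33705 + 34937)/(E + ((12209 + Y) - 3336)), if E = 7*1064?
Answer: 1232/19581 ≈ 0.062918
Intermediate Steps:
E = 7448
Y = 3260
(-33705 + 34937)/(E + ((12209 + Y) - 3336)) = (-33705 + 34937)/(7448 + ((12209 + 3260) - 3336)) = 1232/(7448 + (15469 - 3336)) = 1232/(7448 + 12133) = 1232/19581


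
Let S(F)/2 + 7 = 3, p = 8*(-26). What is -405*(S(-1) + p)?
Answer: 87480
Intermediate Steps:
p = -208
S(F) = -8 (S(F) = -14 + 2*3 = -14 + 6 = -8)
-405*(S(-1) + p) = -405*(-8 - 208) = -405*(-216) = 87480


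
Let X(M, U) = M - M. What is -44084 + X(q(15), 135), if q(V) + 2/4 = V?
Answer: -44084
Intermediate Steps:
q(V) = -½ + V
X(M, U) = 0
-44084 + X(q(15), 135) = -44084 + 0 = -44084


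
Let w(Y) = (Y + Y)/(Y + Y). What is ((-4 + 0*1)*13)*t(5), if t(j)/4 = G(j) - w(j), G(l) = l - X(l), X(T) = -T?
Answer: -1872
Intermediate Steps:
G(l) = 2*l (G(l) = l - (-1)*l = l + l = 2*l)
w(Y) = 1 (w(Y) = (2*Y)/((2*Y)) = (2*Y)*(1/(2*Y)) = 1)
t(j) = -4 + 8*j (t(j) = 4*(2*j - 1*1) = 4*(2*j - 1) = 4*(-1 + 2*j) = -4 + 8*j)
((-4 + 0*1)*13)*t(5) = ((-4 + 0*1)*13)*(-4 + 8*5) = ((-4 + 0)*13)*(-4 + 40) = -4*13*36 = -52*36 = -1872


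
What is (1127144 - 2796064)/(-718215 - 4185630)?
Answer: 333784/980769 ≈ 0.34033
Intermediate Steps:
(1127144 - 2796064)/(-718215 - 4185630) = -1668920/(-4903845) = -1668920*(-1/4903845) = 333784/980769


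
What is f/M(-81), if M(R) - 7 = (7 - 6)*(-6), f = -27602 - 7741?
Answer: -35343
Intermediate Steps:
f = -35343
M(R) = 1 (M(R) = 7 + (7 - 6)*(-6) = 7 + 1*(-6) = 7 - 6 = 1)
f/M(-81) = -35343/1 = -35343*1 = -35343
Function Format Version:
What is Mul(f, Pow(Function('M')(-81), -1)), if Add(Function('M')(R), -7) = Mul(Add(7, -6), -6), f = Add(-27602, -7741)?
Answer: -35343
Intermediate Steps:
f = -35343
Function('M')(R) = 1 (Function('M')(R) = Add(7, Mul(Add(7, -6), -6)) = Add(7, Mul(1, -6)) = Add(7, -6) = 1)
Mul(f, Pow(Function('M')(-81), -1)) = Mul(-35343, Pow(1, -1)) = Mul(-35343, 1) = -35343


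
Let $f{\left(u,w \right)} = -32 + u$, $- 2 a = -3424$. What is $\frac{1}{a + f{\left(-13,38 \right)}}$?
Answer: $\frac{1}{1667} \approx 0.00059988$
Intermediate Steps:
$a = 1712$ ($a = \left(- \frac{1}{2}\right) \left(-3424\right) = 1712$)
$\frac{1}{a + f{\left(-13,38 \right)}} = \frac{1}{1712 - 45} = \frac{1}{1667}$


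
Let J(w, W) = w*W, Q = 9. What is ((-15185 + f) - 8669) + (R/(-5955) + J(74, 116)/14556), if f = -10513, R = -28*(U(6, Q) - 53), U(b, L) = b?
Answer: -82748146601/2407805 ≈ -34367.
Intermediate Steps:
J(w, W) = W*w
R = 1316 (R = -28*(6 - 53) = -28*(-47) = 1316)
((-15185 + f) - 8669) + (R/(-5955) + J(74, 116)/14556) = ((-15185 - 10513) - 8669) + (1316/(-5955) + (116*74)/14556) = (-25698 - 8669) + (1316*(-1/5955) + 8584*(1/14556)) = -34367 + (-1316/5955 + 2146/3639) = -34367 + 887834/2407805 = -82748146601/2407805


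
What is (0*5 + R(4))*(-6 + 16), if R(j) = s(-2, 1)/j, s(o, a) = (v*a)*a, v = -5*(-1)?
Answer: 25/2 ≈ 12.500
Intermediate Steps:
v = 5
s(o, a) = 5*a**2 (s(o, a) = (5*a)*a = 5*a**2)
R(j) = 5/j (R(j) = (5*1**2)/j = (5*1)/j = 5/j)
(0*5 + R(4))*(-6 + 16) = (0*5 + 5/4)*(-6 + 16) = (0 + 5*(1/4))*10 = (0 + 5/4)*10 = (5/4)*10 = 25/2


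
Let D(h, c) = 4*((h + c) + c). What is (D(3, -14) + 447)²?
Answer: 120409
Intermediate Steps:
D(h, c) = 4*h + 8*c (D(h, c) = 4*((c + h) + c) = 4*(h + 2*c) = 4*h + 8*c)
(D(3, -14) + 447)² = ((4*3 + 8*(-14)) + 447)² = ((12 - 112) + 447)² = (-100 + 447)² = 347² = 120409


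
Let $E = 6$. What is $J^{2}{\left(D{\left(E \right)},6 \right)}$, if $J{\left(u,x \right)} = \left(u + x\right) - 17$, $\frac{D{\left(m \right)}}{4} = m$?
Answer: $169$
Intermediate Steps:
$D{\left(m \right)} = 4 m$
$J{\left(u,x \right)} = -17 + u + x$
$J^{2}{\left(D{\left(E \right)},6 \right)} = \left(-17 + 4 \cdot 6 + 6\right)^{2} = \left(-17 + 24 + 6\right)^{2} = 13^{2} = 169$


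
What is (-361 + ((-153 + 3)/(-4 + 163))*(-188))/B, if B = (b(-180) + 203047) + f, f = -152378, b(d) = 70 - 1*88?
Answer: -9733/2684503 ≈ -0.0036256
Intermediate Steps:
b(d) = -18 (b(d) = 70 - 88 = -18)
B = 50651 (B = (-18 + 203047) - 152378 = 203029 - 152378 = 50651)
(-361 + ((-153 + 3)/(-4 + 163))*(-188))/B = (-361 + ((-153 + 3)/(-4 + 163))*(-188))/50651 = (-361 - 150/159*(-188))*(1/50651) = (-361 - 150*1/159*(-188))*(1/50651) = (-361 - 50/53*(-188))*(1/50651) = (-361 + 9400/53)*(1/50651) = -9733/53*1/50651 = -9733/2684503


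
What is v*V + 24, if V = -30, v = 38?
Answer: -1116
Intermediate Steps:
v*V + 24 = 38*(-30) + 24 = -1140 + 24 = -1116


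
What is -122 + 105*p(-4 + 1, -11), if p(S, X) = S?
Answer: -437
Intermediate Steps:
-122 + 105*p(-4 + 1, -11) = -122 + 105*(-4 + 1) = -122 + 105*(-3) = -122 - 315 = -437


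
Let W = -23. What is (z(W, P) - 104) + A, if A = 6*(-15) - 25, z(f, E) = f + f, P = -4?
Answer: -265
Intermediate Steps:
z(f, E) = 2*f
A = -115 (A = -90 - 25 = -115)
(z(W, P) - 104) + A = (2*(-23) - 104) - 115 = (-46 - 104) - 115 = -150 - 115 = -265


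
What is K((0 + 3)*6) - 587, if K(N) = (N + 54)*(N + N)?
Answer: 2005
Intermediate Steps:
K(N) = 2*N*(54 + N) (K(N) = (54 + N)*(2*N) = 2*N*(54 + N))
K((0 + 3)*6) - 587 = 2*((0 + 3)*6)*(54 + (0 + 3)*6) - 587 = 2*(3*6)*(54 + 3*6) - 587 = 2*18*(54 + 18) - 587 = 2*18*72 - 587 = 2592 - 587 = 2005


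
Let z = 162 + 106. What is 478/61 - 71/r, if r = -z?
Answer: 132435/16348 ≈ 8.1010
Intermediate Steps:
z = 268
r = -268 (r = -1*268 = -268)
478/61 - 71/r = 478/61 - 71/(-268) = 478*(1/61) - 71*(-1/268) = 478/61 + 71/268 = 132435/16348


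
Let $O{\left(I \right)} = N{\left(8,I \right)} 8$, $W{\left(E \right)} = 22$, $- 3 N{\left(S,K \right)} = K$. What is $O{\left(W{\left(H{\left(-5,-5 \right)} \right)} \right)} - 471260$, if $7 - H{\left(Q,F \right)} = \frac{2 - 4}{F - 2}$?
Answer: $- \frac{1413956}{3} \approx -4.7132 \cdot 10^{5}$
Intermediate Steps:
$H{\left(Q,F \right)} = 7 + \frac{2}{-2 + F}$ ($H{\left(Q,F \right)} = 7 - \frac{2 - 4}{F - 2} = 7 - - \frac{2}{-2 + F} = 7 + \frac{2}{-2 + F}$)
$N{\left(S,K \right)} = - \frac{K}{3}$
$O{\left(I \right)} = - \frac{8 I}{3}$ ($O{\left(I \right)} = - \frac{I}{3} \cdot 8 = - \frac{8 I}{3}$)
$O{\left(W{\left(H{\left(-5,-5 \right)} \right)} \right)} - 471260 = \left(- \frac{8}{3}\right) 22 - 471260 = - \frac{176}{3} - 471260 = - \frac{1413956}{3}$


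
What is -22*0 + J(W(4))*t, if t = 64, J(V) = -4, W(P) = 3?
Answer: -256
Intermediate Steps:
-22*0 + J(W(4))*t = -22*0 - 4*64 = 0 - 256 = -256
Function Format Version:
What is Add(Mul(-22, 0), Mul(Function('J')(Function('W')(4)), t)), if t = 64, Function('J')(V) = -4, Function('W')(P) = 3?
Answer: -256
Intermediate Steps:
Add(Mul(-22, 0), Mul(Function('J')(Function('W')(4)), t)) = Add(Mul(-22, 0), Mul(-4, 64)) = Add(0, -256) = -256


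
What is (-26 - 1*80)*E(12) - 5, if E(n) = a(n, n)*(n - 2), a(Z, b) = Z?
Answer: -12725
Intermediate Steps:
E(n) = n*(-2 + n) (E(n) = n*(n - 2) = n*(-2 + n))
(-26 - 1*80)*E(12) - 5 = (-26 - 1*80)*(12*(-2 + 12)) - 5 = (-26 - 80)*(12*10) - 5 = -106*120 - 5 = -12720 - 5 = -12725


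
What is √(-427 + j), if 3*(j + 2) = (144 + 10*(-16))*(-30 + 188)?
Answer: I*√11445/3 ≈ 35.66*I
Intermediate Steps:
j = -2534/3 (j = -2 + ((144 + 10*(-16))*(-30 + 188))/3 = -2 + ((144 - 160)*158)/3 = -2 + (-16*158)/3 = -2 + (⅓)*(-2528) = -2 - 2528/3 = -2534/3 ≈ -844.67)
√(-427 + j) = √(-427 - 2534/3) = √(-3815/3) = I*√11445/3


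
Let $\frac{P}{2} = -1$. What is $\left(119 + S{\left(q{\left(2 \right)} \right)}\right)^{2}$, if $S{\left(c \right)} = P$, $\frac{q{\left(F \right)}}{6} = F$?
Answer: $13689$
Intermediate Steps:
$P = -2$ ($P = 2 \left(-1\right) = -2$)
$q{\left(F \right)} = 6 F$
$S{\left(c \right)} = -2$
$\left(119 + S{\left(q{\left(2 \right)} \right)}\right)^{2} = \left(119 - 2\right)^{2} = 117^{2} = 13689$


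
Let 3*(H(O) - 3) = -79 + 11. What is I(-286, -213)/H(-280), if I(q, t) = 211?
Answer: -633/59 ≈ -10.729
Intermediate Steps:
H(O) = -59/3 (H(O) = 3 + (-79 + 11)/3 = 3 + (⅓)*(-68) = 3 - 68/3 = -59/3)
I(-286, -213)/H(-280) = 211/(-59/3) = 211*(-3/59) = -633/59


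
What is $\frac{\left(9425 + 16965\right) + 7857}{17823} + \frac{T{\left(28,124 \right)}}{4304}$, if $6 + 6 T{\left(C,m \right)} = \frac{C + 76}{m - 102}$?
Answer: $\frac{1621348381}{843812112} \approx 1.9215$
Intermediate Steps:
$T{\left(C,m \right)} = -1 + \frac{76 + C}{6 \left(-102 + m\right)}$ ($T{\left(C,m \right)} = -1 + \frac{\left(C + 76\right) \frac{1}{m - 102}}{6} = -1 + \frac{\left(76 + C\right) \frac{1}{-102 + m}}{6} = -1 + \frac{\frac{1}{-102 + m} \left(76 + C\right)}{6} = -1 + \frac{76 + C}{6 \left(-102 + m\right)}$)
$\frac{\left(9425 + 16965\right) + 7857}{17823} + \frac{T{\left(28,124 \right)}}{4304} = \frac{\left(9425 + 16965\right) + 7857}{17823} + \frac{\frac{1}{6} \frac{1}{-102 + 124} \left(688 + 28 - 744\right)}{4304} = \left(26390 + 7857\right) \frac{1}{17823} + \frac{688 + 28 - 744}{6 \cdot 22} \cdot \frac{1}{4304} = 34247 \cdot \frac{1}{17823} + \frac{1}{6} \cdot \frac{1}{22} \left(-28\right) \frac{1}{4304} = \frac{34247}{17823} - \frac{7}{142032} = \frac{1621348381}{843812112}$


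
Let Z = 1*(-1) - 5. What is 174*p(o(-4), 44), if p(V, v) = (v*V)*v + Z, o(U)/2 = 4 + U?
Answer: -1044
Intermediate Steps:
Z = -6 (Z = -1 - 5 = -6)
o(U) = 8 + 2*U (o(U) = 2*(4 + U) = 8 + 2*U)
p(V, v) = -6 + V*v² (p(V, v) = (v*V)*v - 6 = (V*v)*v - 6 = V*v² - 6 = -6 + V*v²)
174*p(o(-4), 44) = 174*(-6 + (8 + 2*(-4))*44²) = 174*(-6 + (8 - 8)*1936) = 174*(-6 + 0*1936) = 174*(-6 + 0) = 174*(-6) = -1044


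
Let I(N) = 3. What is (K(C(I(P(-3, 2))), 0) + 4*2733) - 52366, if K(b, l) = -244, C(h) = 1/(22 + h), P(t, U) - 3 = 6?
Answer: -41678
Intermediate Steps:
P(t, U) = 9 (P(t, U) = 3 + 6 = 9)
(K(C(I(P(-3, 2))), 0) + 4*2733) - 52366 = (-244 + 4*2733) - 52366 = (-244 + 10932) - 52366 = 10688 - 52366 = -41678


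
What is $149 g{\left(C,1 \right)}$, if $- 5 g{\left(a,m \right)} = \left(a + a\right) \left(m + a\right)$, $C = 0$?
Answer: $0$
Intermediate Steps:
$g{\left(a,m \right)} = - \frac{2 a \left(a + m\right)}{5}$ ($g{\left(a,m \right)} = - \frac{\left(a + a\right) \left(m + a\right)}{5} = - \frac{2 a \left(a + m\right)}{5}$)
$149 g{\left(C,1 \right)} = 149 \left(\left(- \frac{2}{5}\right) 0 \left(0 + 1\right)\right) = 149 \left(\left(- \frac{2}{5}\right) 0 \cdot 1\right) = 149 \cdot 0 = 0$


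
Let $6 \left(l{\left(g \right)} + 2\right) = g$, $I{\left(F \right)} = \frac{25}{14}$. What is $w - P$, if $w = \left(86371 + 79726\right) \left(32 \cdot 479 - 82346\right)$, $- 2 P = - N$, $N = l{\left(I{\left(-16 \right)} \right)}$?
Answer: $- \frac{1870090109185}{168} \approx -1.1131 \cdot 10^{10}$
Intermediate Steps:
$I{\left(F \right)} = \frac{25}{14}$ ($I{\left(F \right)} = 25 \cdot \frac{1}{14} = \frac{25}{14}$)
$l{\left(g \right)} = -2 + \frac{g}{6}$
$N = - \frac{143}{84}$ ($N = -2 + \frac{1}{6} \cdot \frac{25}{14} = -2 + \frac{25}{84} = - \frac{143}{84} \approx -1.7024$)
$P = - \frac{143}{168}$ ($P = - \frac{\left(-1\right) \left(- \frac{143}{84}\right)}{2} = \left(- \frac{1}{2}\right) \frac{143}{84} = - \frac{143}{168} \approx -0.85119$)
$w = -11131488746$ ($w = 166097 \left(15328 - 82346\right) = 166097 \left(-67018\right) = -11131488746$)
$w - P = -11131488746 - - \frac{143}{168} = -11131488746 + \frac{143}{168} = - \frac{1870090109185}{168}$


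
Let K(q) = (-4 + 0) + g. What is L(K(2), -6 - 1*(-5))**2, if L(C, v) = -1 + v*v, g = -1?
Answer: 0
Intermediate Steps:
K(q) = -5 (K(q) = (-4 + 0) - 1 = -4 - 1 = -5)
L(C, v) = -1 + v**2
L(K(2), -6 - 1*(-5))**2 = (-1 + (-6 - 1*(-5))**2)**2 = (-1 + (-6 + 5)**2)**2 = (-1 + (-1)**2)**2 = (-1 + 1)**2 = 0**2 = 0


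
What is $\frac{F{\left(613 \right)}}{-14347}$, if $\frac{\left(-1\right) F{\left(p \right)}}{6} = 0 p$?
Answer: $0$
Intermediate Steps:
$F{\left(p \right)} = 0$ ($F{\left(p \right)} = - 6 \cdot 0 p = \left(-6\right) 0 = 0$)
$\frac{F{\left(613 \right)}}{-14347} = \frac{0}{-14347} = 0 \left(- \frac{1}{14347}\right) = 0$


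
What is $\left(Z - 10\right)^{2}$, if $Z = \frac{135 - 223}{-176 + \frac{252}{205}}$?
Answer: $\frac{7235203600}{80227849} \approx 90.183$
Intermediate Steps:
$Z = \frac{4510}{8957}$ ($Z = - \frac{88}{-176 + 252 \cdot \frac{1}{205}} = - \frac{88}{-176 + \frac{252}{205}} = - \frac{88}{- \frac{35828}{205}} = \left(-88\right) \left(- \frac{205}{35828}\right) = \frac{4510}{8957} \approx 0.50352$)
$\left(Z - 10\right)^{2} = \left(\frac{4510}{8957} - 10\right)^{2} = \left(- \frac{85060}{8957}\right)^{2} = \frac{7235203600}{80227849}$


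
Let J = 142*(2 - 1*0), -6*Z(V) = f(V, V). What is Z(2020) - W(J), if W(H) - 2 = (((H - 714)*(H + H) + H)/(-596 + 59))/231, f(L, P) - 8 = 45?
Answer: -3175597/248094 ≈ -12.800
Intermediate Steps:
f(L, P) = 53 (f(L, P) = 8 + 45 = 53)
Z(V) = -53/6 (Z(V) = -1/6*53 = -53/6)
J = 284 (J = 142*(2 + 0) = 142*2 = 284)
W(H) = 2 - H/124047 - 2*H*(-714 + H)/124047 (W(H) = 2 + (((H - 714)*(H + H) + H)/(-596 + 59))/231 = 2 + (((-714 + H)*(2*H) + H)/(-537))*(1/231) = 2 + ((2*H*(-714 + H) + H)*(-1/537))*(1/231) = 2 + ((H + 2*H*(-714 + H))*(-1/537))*(1/231) = 2 + (-H/537 - 2*H*(-714 + H)/537)*(1/231) = 2 + (-H/124047 - 2*H*(-714 + H)/124047) = 2 - H/124047 - 2*H*(-714 + H)/124047)
Z(2020) - W(J) = -53/6 - (2 - 2/124047*284**2 + (1427/124047)*284) = -53/6 - (2 - 2/124047*80656 + 405268/124047) = -53/6 - (2 - 161312/124047 + 405268/124047) = -53/6 - 1*492050/124047 = -53/6 - 492050/124047 = -3175597/248094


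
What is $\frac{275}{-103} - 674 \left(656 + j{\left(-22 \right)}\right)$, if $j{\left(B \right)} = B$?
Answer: $- \frac{44013823}{103} \approx -4.2732 \cdot 10^{5}$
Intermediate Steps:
$\frac{275}{-103} - 674 \left(656 + j{\left(-22 \right)}\right) = \frac{275}{-103} - 674 \left(656 - 22\right) = 275 \left(- \frac{1}{103}\right) - 427316 = - \frac{275}{103} - 427316 = - \frac{44013823}{103}$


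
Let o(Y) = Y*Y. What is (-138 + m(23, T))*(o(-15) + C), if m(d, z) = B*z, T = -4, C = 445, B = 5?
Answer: -105860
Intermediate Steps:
o(Y) = Y**2
m(d, z) = 5*z
(-138 + m(23, T))*(o(-15) + C) = (-138 + 5*(-4))*((-15)**2 + 445) = (-138 - 20)*(225 + 445) = -158*670 = -105860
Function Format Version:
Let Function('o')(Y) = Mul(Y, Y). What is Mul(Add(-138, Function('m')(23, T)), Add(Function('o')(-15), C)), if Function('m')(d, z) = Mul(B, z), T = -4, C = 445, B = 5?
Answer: -105860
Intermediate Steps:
Function('o')(Y) = Pow(Y, 2)
Function('m')(d, z) = Mul(5, z)
Mul(Add(-138, Function('m')(23, T)), Add(Function('o')(-15), C)) = Mul(Add(-138, Mul(5, -4)), Add(Pow(-15, 2), 445)) = Mul(Add(-138, -20), Add(225, 445)) = Mul(-158, 670) = -105860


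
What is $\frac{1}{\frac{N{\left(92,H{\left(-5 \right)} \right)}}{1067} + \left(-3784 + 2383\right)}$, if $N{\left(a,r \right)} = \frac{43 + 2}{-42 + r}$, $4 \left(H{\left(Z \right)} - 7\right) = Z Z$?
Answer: $- \frac{24541}{34381977} \approx -0.00071377$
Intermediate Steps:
$H{\left(Z \right)} = 7 + \frac{Z^{2}}{4}$ ($H{\left(Z \right)} = 7 + \frac{Z Z}{4} = 7 + \frac{Z^{2}}{4}$)
$N{\left(a,r \right)} = \frac{45}{-42 + r}$
$\frac{1}{\frac{N{\left(92,H{\left(-5 \right)} \right)}}{1067} + \left(-3784 + 2383\right)} = \frac{1}{\frac{45 \frac{1}{-42 + \left(7 + \frac{\left(-5\right)^{2}}{4}\right)}}{1067} + \left(-3784 + 2383\right)} = \frac{1}{\frac{45}{-42 + \left(7 + \frac{1}{4} \cdot 25\right)} \frac{1}{1067} - 1401} = \frac{1}{\frac{45}{-42 + \left(7 + \frac{25}{4}\right)} \frac{1}{1067} - 1401} = \frac{1}{\frac{45}{-42 + \frac{53}{4}} \cdot \frac{1}{1067} - 1401} = \frac{1}{\frac{45}{- \frac{115}{4}} \cdot \frac{1}{1067} - 1401} = \frac{1}{45 \left(- \frac{4}{115}\right) \frac{1}{1067} - 1401} = \frac{1}{\left(- \frac{36}{23}\right) \frac{1}{1067} - 1401} = \frac{1}{- \frac{36}{24541} - 1401} = \frac{1}{- \frac{34381977}{24541}} = - \frac{24541}{34381977}$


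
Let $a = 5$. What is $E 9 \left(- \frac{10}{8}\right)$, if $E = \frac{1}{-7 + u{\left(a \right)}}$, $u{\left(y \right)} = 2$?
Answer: $\frac{9}{4} \approx 2.25$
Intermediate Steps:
$E = - \frac{1}{5}$ ($E = \frac{1}{-7 + 2} = \frac{1}{-5} = - \frac{1}{5} \approx -0.2$)
$E 9 \left(- \frac{10}{8}\right) = \left(- \frac{1}{5}\right) 9 \left(- \frac{10}{8}\right) = - \frac{9 \left(\left(-10\right) \frac{1}{8}\right)}{5} = \left(- \frac{9}{5}\right) \left(- \frac{5}{4}\right) = \frac{9}{4}$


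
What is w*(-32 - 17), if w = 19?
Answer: -931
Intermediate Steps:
w*(-32 - 17) = 19*(-32 - 17) = 19*(-49) = -931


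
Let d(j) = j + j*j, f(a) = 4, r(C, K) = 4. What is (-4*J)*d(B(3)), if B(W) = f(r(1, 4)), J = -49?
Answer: 3920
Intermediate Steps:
B(W) = 4
d(j) = j + j²
(-4*J)*d(B(3)) = (-4*(-49))*(4*(1 + 4)) = 196*(4*5) = 196*20 = 3920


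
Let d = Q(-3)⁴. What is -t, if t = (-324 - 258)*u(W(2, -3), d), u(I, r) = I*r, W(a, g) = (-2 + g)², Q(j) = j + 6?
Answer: 1178550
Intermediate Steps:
Q(j) = 6 + j
d = 81 (d = (6 - 3)⁴ = 3⁴ = 81)
t = -1178550 (t = (-324 - 258)*((-2 - 3)²*81) = -582*(-5)²*81 = -14550*81 = -582*2025 = -1178550)
-t = -1*(-1178550) = 1178550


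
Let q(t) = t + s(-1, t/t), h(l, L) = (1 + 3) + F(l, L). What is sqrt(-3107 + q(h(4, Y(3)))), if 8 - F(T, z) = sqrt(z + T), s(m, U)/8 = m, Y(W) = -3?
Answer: 4*I*sqrt(194) ≈ 55.714*I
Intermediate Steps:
s(m, U) = 8*m
F(T, z) = 8 - sqrt(T + z) (F(T, z) = 8 - sqrt(z + T) = 8 - sqrt(T + z))
h(l, L) = 12 - sqrt(L + l) (h(l, L) = (1 + 3) + (8 - sqrt(l + L)) = 4 + (8 - sqrt(L + l)) = 12 - sqrt(L + l))
q(t) = -8 + t (q(t) = t + 8*(-1) = t - 8 = -8 + t)
sqrt(-3107 + q(h(4, Y(3)))) = sqrt(-3107 + (-8 + (12 - sqrt(-3 + 4)))) = sqrt(-3107 + (-8 + (12 - sqrt(1)))) = sqrt(-3107 + (-8 + (12 - 1*1))) = sqrt(-3107 + (-8 + (12 - 1))) = sqrt(-3107 + (-8 + 11)) = sqrt(-3107 + 3) = sqrt(-3104) = 4*I*sqrt(194)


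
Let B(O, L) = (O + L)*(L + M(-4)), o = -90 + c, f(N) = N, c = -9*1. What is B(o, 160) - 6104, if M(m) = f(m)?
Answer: 3412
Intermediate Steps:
c = -9
M(m) = m
o = -99 (o = -90 - 9 = -99)
B(O, L) = (-4 + L)*(L + O) (B(O, L) = (O + L)*(L - 4) = (L + O)*(-4 + L) = (-4 + L)*(L + O))
B(o, 160) - 6104 = (160**2 - 4*160 - 4*(-99) + 160*(-99)) - 6104 = (25600 - 640 + 396 - 15840) - 6104 = 9516 - 6104 = 3412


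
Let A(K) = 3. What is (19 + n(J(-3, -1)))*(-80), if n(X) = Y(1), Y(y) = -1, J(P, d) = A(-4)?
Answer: -1440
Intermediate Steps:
J(P, d) = 3
n(X) = -1
(19 + n(J(-3, -1)))*(-80) = (19 - 1)*(-80) = 18*(-80) = -1440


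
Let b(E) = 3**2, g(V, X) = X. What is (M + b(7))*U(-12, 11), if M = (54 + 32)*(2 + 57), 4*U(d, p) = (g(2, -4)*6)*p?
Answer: -335478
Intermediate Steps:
U(d, p) = -6*p (U(d, p) = ((-4*6)*p)/4 = (-24*p)/4 = -6*p)
b(E) = 9
M = 5074 (M = 86*59 = 5074)
(M + b(7))*U(-12, 11) = (5074 + 9)*(-6*11) = 5083*(-66) = -335478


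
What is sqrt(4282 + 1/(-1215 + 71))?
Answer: sqrt(1401001602)/572 ≈ 65.437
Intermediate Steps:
sqrt(4282 + 1/(-1215 + 71)) = sqrt(4282 + 1/(-1144)) = sqrt(4282 - 1/1144) = sqrt(4898607/1144) = sqrt(1401001602)/572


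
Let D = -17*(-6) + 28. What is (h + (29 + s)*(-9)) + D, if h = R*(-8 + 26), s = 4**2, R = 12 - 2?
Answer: -95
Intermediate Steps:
R = 10
s = 16
h = 180 (h = 10*(-8 + 26) = 10*18 = 180)
D = 130 (D = 102 + 28 = 130)
(h + (29 + s)*(-9)) + D = (180 + (29 + 16)*(-9)) + 130 = (180 + 45*(-9)) + 130 = (180 - 405) + 130 = -225 + 130 = -95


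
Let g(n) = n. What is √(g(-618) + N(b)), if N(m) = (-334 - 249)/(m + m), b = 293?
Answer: I*√212560366/586 ≈ 24.88*I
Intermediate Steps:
N(m) = -583/(2*m) (N(m) = -583*1/(2*m) = -583/(2*m))
√(g(-618) + N(b)) = √(-618 - 583/2/293) = √(-618 - 583/2*1/293) = √(-618 - 583/586) = √(-362731/586) = I*√212560366/586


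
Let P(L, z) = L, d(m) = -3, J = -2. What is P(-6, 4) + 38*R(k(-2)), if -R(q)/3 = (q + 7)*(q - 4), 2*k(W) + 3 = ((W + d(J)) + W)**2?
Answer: -64986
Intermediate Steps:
k(W) = -3/2 + (-3 + 2*W)**2/2 (k(W) = -3/2 + ((W - 3) + W)**2/2 = -3/2 + ((-3 + W) + W)**2/2 = -3/2 + (-3 + 2*W)**2/2)
R(q) = -3*(-4 + q)*(7 + q) (R(q) = -3*(q + 7)*(q - 4) = -3*(7 + q)*(-4 + q) = -3*(-4 + q)*(7 + q))
P(-6, 4) + 38*R(k(-2)) = -6 + 38*(84 - 9*(-3/2 + (-3 + 2*(-2))**2/2) - 3*(-3/2 + (-3 + 2*(-2))**2/2)**2) = -6 + 38*(84 - 9*(-3/2 + (-3 - 4)**2/2) - 3*(-3/2 + (-3 - 4)**2/2)**2) = -6 + 38*(84 - 9*(-3/2 + (1/2)*(-7)**2) - 3*(-3/2 + (1/2)*(-7)**2)**2) = -6 + 38*(84 - 9*(-3/2 + (1/2)*49) - 3*(-3/2 + (1/2)*49)**2) = -6 + 38*(84 - 9*(-3/2 + 49/2) - 3*(-3/2 + 49/2)**2) = -6 + 38*(84 - 9*23 - 3*23**2) = -6 + 38*(84 - 207 - 3*529) = -6 + 38*(84 - 207 - 1587) = -6 + 38*(-1710) = -6 - 64980 = -64986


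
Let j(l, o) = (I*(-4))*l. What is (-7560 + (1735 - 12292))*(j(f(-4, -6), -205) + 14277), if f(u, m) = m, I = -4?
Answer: -256917177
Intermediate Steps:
j(l, o) = 16*l (j(l, o) = (-4*(-4))*l = 16*l)
(-7560 + (1735 - 12292))*(j(f(-4, -6), -205) + 14277) = (-7560 + (1735 - 12292))*(16*(-6) + 14277) = (-7560 - 10557)*(-96 + 14277) = -18117*14181 = -256917177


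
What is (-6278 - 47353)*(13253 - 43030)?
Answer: 1596970287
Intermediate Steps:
(-6278 - 47353)*(13253 - 43030) = -53631*(-29777) = 1596970287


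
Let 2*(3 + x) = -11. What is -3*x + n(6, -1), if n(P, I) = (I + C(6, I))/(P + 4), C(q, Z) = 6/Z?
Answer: 124/5 ≈ 24.800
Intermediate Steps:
x = -17/2 (x = -3 + (½)*(-11) = -3 - 11/2 = -17/2 ≈ -8.5000)
n(P, I) = (I + 6/I)/(4 + P) (n(P, I) = (I + 6/I)/(P + 4) = (I + 6/I)/(4 + P))
-3*x + n(6, -1) = -3*(-17/2) + (6 + (-1)²)/((-1)*(4 + 6)) = 51/2 - 1*(6 + 1)/10 = 51/2 - 1*⅒*7 = 51/2 - 7/10 = 124/5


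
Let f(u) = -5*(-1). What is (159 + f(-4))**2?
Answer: 26896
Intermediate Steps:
f(u) = 5
(159 + f(-4))**2 = (159 + 5)**2 = 164**2 = 26896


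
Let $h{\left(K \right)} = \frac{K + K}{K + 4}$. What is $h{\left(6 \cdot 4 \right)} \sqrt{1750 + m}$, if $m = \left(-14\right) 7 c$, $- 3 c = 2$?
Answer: $\frac{4 \sqrt{16338}}{7} \approx 73.04$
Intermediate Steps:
$c = - \frac{2}{3}$ ($c = \left(- \frac{1}{3}\right) 2 = - \frac{2}{3} \approx -0.66667$)
$m = \frac{196}{3}$ ($m = \left(-14\right) 7 \left(- \frac{2}{3}\right) = \left(-98\right) \left(- \frac{2}{3}\right) = \frac{196}{3} \approx 65.333$)
$h{\left(K \right)} = \frac{2 K}{4 + K}$
$h{\left(6 \cdot 4 \right)} \sqrt{1750 + m} = \frac{2 \cdot 6 \cdot 4}{4 + 6 \cdot 4} \sqrt{1750 + \frac{196}{3}} = 2 \cdot 24 \frac{1}{4 + 24} \sqrt{\frac{5446}{3}} = 2 \cdot 24 \cdot \frac{1}{28} \frac{\sqrt{16338}}{3} = \frac{12 \frac{\sqrt{16338}}{3}}{7} = \frac{4 \sqrt{16338}}{7}$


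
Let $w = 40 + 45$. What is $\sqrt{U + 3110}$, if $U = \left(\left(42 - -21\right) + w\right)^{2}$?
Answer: $\sqrt{25014} \approx 158.16$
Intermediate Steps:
$w = 85$
$U = 21904$ ($U = \left(\left(42 - -21\right) + 85\right)^{2} = \left(\left(42 + 21\right) + 85\right)^{2} = \left(63 + 85\right)^{2} = 148^{2} = 21904$)
$\sqrt{U + 3110} = \sqrt{21904 + 3110} = \sqrt{25014}$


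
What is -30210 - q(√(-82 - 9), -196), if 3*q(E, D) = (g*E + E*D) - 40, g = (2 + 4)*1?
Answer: -90590/3 + 190*I*√91/3 ≈ -30197.0 + 604.16*I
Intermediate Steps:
g = 6 (g = 6*1 = 6)
q(E, D) = -40/3 + 2*E + D*E/3 (q(E, D) = ((6*E + E*D) - 40)/3 = ((6*E + D*E) - 40)/3 = (-40 + 6*E + D*E)/3 = -40/3 + 2*E + D*E/3)
-30210 - q(√(-82 - 9), -196) = -30210 - (-40/3 + 2*√(-82 - 9) + (⅓)*(-196)*√(-82 - 9)) = -30210 - (-40/3 + 2*√(-91) + (⅓)*(-196)*√(-91)) = -30210 - (-40/3 + 2*(I*√91) + (⅓)*(-196)*(I*√91)) = -30210 - (-40/3 + 2*I*√91 - 196*I*√91/3) = -30210 - (-40/3 - 190*I*√91/3) = -30210 + (40/3 + 190*I*√91/3) = -90590/3 + 190*I*√91/3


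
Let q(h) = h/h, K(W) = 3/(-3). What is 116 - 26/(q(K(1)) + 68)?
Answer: 7978/69 ≈ 115.62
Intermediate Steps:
K(W) = -1 (K(W) = 3*(-⅓) = -1)
q(h) = 1
116 - 26/(q(K(1)) + 68) = 116 - 26/(1 + 68) = 116 - 26/69 = 7978/69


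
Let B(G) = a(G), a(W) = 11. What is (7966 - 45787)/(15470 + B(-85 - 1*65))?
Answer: -37821/15481 ≈ -2.4431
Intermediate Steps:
B(G) = 11
(7966 - 45787)/(15470 + B(-85 - 1*65)) = (7966 - 45787)/(15470 + 11) = -37821/15481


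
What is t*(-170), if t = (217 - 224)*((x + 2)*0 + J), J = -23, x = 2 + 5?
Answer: -27370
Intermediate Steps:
x = 7
t = 161 (t = (217 - 224)*((7 + 2)*0 - 23) = -7*(9*0 - 23) = -7*(0 - 23) = -7*(-23) = 161)
t*(-170) = 161*(-170) = -27370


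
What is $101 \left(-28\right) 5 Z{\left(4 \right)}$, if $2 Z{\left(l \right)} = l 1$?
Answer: $-28280$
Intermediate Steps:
$Z{\left(l \right)} = \frac{l}{2}$ ($Z{\left(l \right)} = \frac{l 1}{2} = \frac{l}{2}$)
$101 \left(-28\right) 5 Z{\left(4 \right)} = 101 \left(-28\right) 5 \cdot \frac{1}{2} \cdot 4 = - 2828 \cdot 5 \cdot 2 = \left(-2828\right) 10 = -28280$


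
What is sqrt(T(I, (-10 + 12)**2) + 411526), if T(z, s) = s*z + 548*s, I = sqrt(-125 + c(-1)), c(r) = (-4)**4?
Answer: sqrt(413718 + 4*sqrt(131)) ≈ 643.25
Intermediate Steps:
c(r) = 256
I = sqrt(131) (I = sqrt(-125 + 256) = sqrt(131) ≈ 11.446)
T(z, s) = 548*s + s*z
sqrt(T(I, (-10 + 12)**2) + 411526) = sqrt((-10 + 12)**2*(548 + sqrt(131)) + 411526) = sqrt(2**2*(548 + sqrt(131)) + 411526) = sqrt(4*(548 + sqrt(131)) + 411526) = sqrt((2192 + 4*sqrt(131)) + 411526) = sqrt(413718 + 4*sqrt(131))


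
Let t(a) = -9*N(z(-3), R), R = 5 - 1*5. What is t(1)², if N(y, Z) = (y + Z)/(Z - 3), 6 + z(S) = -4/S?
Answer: 196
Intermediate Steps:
z(S) = -6 - 4/S
R = 0 (R = 5 - 5 = 0)
N(y, Z) = (Z + y)/(-3 + Z)
t(a) = -14 (t(a) = -9*(0 + (-6 - 4/(-3)))/(-3 + 0) = -9*(0 + (-6 - 4*(-⅓)))/(-3) = -(-3)*(0 + (-6 + 4/3)) = -(-3)*(0 - 14/3) = -(-3)*(-14)/3 = -9*14/9 = -14)
t(1)² = (-14)² = 196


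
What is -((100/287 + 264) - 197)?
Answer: -19329/287 ≈ -67.348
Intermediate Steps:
-((100/287 + 264) - 197) = -(75868/287 - 197) = -1*19329/287 = -19329/287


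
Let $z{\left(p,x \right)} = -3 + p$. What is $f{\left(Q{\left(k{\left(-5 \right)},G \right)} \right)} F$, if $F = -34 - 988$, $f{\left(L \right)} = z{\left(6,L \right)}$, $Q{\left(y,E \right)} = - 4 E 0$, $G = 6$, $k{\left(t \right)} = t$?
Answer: $-3066$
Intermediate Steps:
$Q{\left(y,E \right)} = 0$
$f{\left(L \right)} = 3$ ($f{\left(L \right)} = -3 + 6 = 3$)
$F = -1022$
$f{\left(Q{\left(k{\left(-5 \right)},G \right)} \right)} F = 3 \left(-1022\right) = -3066$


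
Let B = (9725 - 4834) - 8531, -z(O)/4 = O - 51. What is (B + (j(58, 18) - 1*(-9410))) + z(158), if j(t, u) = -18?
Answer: 5324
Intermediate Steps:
z(O) = 204 - 4*O (z(O) = -4*(O - 51) = -4*(-51 + O) = 204 - 4*O)
B = -3640 (B = 4891 - 8531 = -3640)
(B + (j(58, 18) - 1*(-9410))) + z(158) = (-3640 + (-18 - 1*(-9410))) + (204 - 4*158) = (-3640 + (-18 + 9410)) + (204 - 632) = (-3640 + 9392) - 428 = 5752 - 428 = 5324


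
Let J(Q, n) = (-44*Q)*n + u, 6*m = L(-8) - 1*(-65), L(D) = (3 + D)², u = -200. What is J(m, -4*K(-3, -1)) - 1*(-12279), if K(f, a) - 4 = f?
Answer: 14719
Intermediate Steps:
K(f, a) = 4 + f
m = 15 (m = ((3 - 8)² - 1*(-65))/6 = ((-5)² + 65)/6 = (25 + 65)/6 = (⅙)*90 = 15)
J(Q, n) = -200 - 44*Q*n (J(Q, n) = (-44*Q)*n - 200 = -44*Q*n - 200 = -200 - 44*Q*n)
J(m, -4*K(-3, -1)) - 1*(-12279) = (-200 - 44*15*(-4*(4 - 3))) - 1*(-12279) = (-200 - 44*15*(-4*1)) + 12279 = (-200 - 44*15*(-4)) + 12279 = (-200 + 2640) + 12279 = 2440 + 12279 = 14719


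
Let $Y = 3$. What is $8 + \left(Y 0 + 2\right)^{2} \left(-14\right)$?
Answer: $-48$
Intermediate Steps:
$8 + \left(Y 0 + 2\right)^{2} \left(-14\right) = 8 + \left(3 \cdot 0 + 2\right)^{2} \left(-14\right) = 8 + \left(0 + 2\right)^{2} \left(-14\right) = 8 + 2^{2} \left(-14\right) = 8 + 4 \left(-14\right) = 8 - 56 = -48$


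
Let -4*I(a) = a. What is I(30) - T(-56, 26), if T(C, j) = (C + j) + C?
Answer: 157/2 ≈ 78.500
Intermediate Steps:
I(a) = -a/4
T(C, j) = j + 2*C
I(30) - T(-56, 26) = -1/4*30 - (26 + 2*(-56)) = -15/2 - (26 - 112) = -15/2 - 1*(-86) = -15/2 + 86 = 157/2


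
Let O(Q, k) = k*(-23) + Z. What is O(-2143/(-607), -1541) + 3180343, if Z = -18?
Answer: 3215768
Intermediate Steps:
O(Q, k) = -18 - 23*k (O(Q, k) = k*(-23) - 18 = -23*k - 18 = -18 - 23*k)
O(-2143/(-607), -1541) + 3180343 = (-18 - 23*(-1541)) + 3180343 = (-18 + 35443) + 3180343 = 35425 + 3180343 = 3215768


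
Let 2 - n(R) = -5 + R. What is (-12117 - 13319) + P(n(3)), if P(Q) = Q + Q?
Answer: -25428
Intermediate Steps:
n(R) = 7 - R (n(R) = 2 - (-5 + R) = 2 + (5 - R) = 7 - R)
P(Q) = 2*Q
(-12117 - 13319) + P(n(3)) = (-12117 - 13319) + 2*(7 - 1*3) = -25436 + 2*(7 - 3) = -25436 + 2*4 = -25436 + 8 = -25428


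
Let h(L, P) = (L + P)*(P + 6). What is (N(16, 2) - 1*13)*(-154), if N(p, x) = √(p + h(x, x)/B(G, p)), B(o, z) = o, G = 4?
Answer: 2002 - 308*√6 ≈ 1247.6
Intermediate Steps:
h(L, P) = (6 + P)*(L + P) (h(L, P) = (L + P)*(6 + P) = (6 + P)*(L + P))
N(p, x) = √(p + x²/2 + 3*x) (N(p, x) = √(p + (x² + 6*x + 6*x + x*x)/4) = √(p + (x² + 6*x + 6*x + x²)*(¼)) = √(p + (2*x² + 12*x)*(¼)) = √(p + (x²/2 + 3*x)) = √(p + x²/2 + 3*x))
(N(16, 2) - 1*13)*(-154) = (√(2*2² + 4*16 + 12*2)/2 - 1*13)*(-154) = (√(2*4 + 64 + 24)/2 - 13)*(-154) = (√(8 + 64 + 24)/2 - 13)*(-154) = (√96/2 - 13)*(-154) = ((4*√6)/2 - 13)*(-154) = (2*√6 - 13)*(-154) = (-13 + 2*√6)*(-154) = 2002 - 308*√6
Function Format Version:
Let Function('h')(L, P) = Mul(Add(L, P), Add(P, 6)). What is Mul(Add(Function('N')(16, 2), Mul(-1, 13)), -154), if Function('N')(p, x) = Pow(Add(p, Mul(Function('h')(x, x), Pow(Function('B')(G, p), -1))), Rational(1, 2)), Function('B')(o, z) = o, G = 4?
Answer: Add(2002, Mul(-308, Pow(6, Rational(1, 2)))) ≈ 1247.6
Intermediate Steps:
Function('h')(L, P) = Mul(Add(6, P), Add(L, P)) (Function('h')(L, P) = Mul(Add(L, P), Add(6, P)) = Mul(Add(6, P), Add(L, P)))
Function('N')(p, x) = Pow(Add(p, Mul(Rational(1, 2), Pow(x, 2)), Mul(3, x)), Rational(1, 2)) (Function('N')(p, x) = Pow(Add(p, Mul(Add(Pow(x, 2), Mul(6, x), Mul(6, x), Mul(x, x)), Pow(4, -1))), Rational(1, 2)) = Pow(Add(p, Mul(Add(Pow(x, 2), Mul(6, x), Mul(6, x), Pow(x, 2)), Rational(1, 4))), Rational(1, 2)) = Pow(Add(p, Mul(Add(Mul(2, Pow(x, 2)), Mul(12, x)), Rational(1, 4))), Rational(1, 2)) = Pow(Add(p, Add(Mul(Rational(1, 2), Pow(x, 2)), Mul(3, x))), Rational(1, 2)) = Pow(Add(p, Mul(Rational(1, 2), Pow(x, 2)), Mul(3, x)), Rational(1, 2)))
Mul(Add(Function('N')(16, 2), Mul(-1, 13)), -154) = Mul(Add(Mul(Rational(1, 2), Pow(Add(Mul(2, Pow(2, 2)), Mul(4, 16), Mul(12, 2)), Rational(1, 2))), Mul(-1, 13)), -154) = Mul(Add(Mul(Rational(1, 2), Pow(Add(Mul(2, 4), 64, 24), Rational(1, 2))), -13), -154) = Mul(Add(Mul(Rational(1, 2), Pow(Add(8, 64, 24), Rational(1, 2))), -13), -154) = Mul(Add(Mul(Rational(1, 2), Pow(96, Rational(1, 2))), -13), -154) = Mul(Add(Mul(Rational(1, 2), Mul(4, Pow(6, Rational(1, 2)))), -13), -154) = Mul(Add(Mul(2, Pow(6, Rational(1, 2))), -13), -154) = Mul(Add(-13, Mul(2, Pow(6, Rational(1, 2)))), -154) = Add(2002, Mul(-308, Pow(6, Rational(1, 2))))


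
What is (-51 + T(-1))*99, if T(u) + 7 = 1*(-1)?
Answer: -5841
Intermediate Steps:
T(u) = -8 (T(u) = -7 + 1*(-1) = -7 - 1 = -8)
(-51 + T(-1))*99 = (-51 - 8)*99 = -59*99 = -5841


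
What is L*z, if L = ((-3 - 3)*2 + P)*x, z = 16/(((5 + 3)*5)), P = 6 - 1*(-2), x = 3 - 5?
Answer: 16/5 ≈ 3.2000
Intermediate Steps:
x = -2
P = 8 (P = 6 + 2 = 8)
z = 2/5 (z = 16/((8*5)) = 16/40 = 16*(1/40) = 2/5 ≈ 0.40000)
L = 8 (L = ((-3 - 3)*2 + 8)*(-2) = (-6*2 + 8)*(-2) = (-12 + 8)*(-2) = -4*(-2) = 8)
L*z = 8*(2/5) = 16/5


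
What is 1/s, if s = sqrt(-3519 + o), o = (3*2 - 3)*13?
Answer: -I*sqrt(870)/1740 ≈ -0.016952*I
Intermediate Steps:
o = 39 (o = (6 - 3)*13 = 3*13 = 39)
s = 2*I*sqrt(870) (s = sqrt(-3519 + 39) = sqrt(-3480) = 2*I*sqrt(870) ≈ 58.992*I)
1/s = 1/(2*I*sqrt(870)) = -I*sqrt(870)/1740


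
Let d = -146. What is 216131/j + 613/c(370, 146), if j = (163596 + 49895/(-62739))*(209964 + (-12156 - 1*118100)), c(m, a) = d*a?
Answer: -62651313651196319/2179845926846533334 ≈ -0.028741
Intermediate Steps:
c(m, a) = -146*a
j = 818106934451692/62739 (j = (163596 + 49895*(-1/62739))*(209964 + (-12156 - 118100)) = (163596 - 49895/62739)*(209964 - 130256) = (10263799549/62739)*79708 = 818106934451692/62739 ≈ 1.3040e+10)
216131/j + 613/c(370, 146) = 216131/(818106934451692/62739) + 613/((-146*146)) = 216131*(62739/818106934451692) + 613/(-21316) = 13559842809/818106934451692 + 613*(-1/21316) = 13559842809/818106934451692 - 613/21316 = -62651313651196319/2179845926846533334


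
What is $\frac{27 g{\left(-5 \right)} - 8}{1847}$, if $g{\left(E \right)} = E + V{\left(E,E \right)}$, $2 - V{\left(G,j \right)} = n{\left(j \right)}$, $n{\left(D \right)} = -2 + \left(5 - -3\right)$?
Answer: $- \frac{251}{1847} \approx -0.1359$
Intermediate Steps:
$n{\left(D \right)} = 6$ ($n{\left(D \right)} = -2 + \left(5 + 3\right) = -2 + 8 = 6$)
$V{\left(G,j \right)} = -4$ ($V{\left(G,j \right)} = 2 - 6 = -4$)
$g{\left(E \right)} = -4 + E$ ($g{\left(E \right)} = E - 4 = -4 + E$)
$\frac{27 g{\left(-5 \right)} - 8}{1847} = \frac{27 \left(-4 - 5\right) - 8}{1847} = \left(27 \left(-9\right) - 8\right) \frac{1}{1847} = \left(-243 - 8\right) \frac{1}{1847} = \left(-251\right) \frac{1}{1847} = - \frac{251}{1847}$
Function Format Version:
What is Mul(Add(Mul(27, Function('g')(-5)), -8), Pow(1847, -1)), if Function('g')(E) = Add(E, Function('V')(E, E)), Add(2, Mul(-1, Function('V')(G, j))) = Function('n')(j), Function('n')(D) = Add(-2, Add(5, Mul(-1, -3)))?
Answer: Rational(-251, 1847) ≈ -0.13590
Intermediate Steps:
Function('n')(D) = 6 (Function('n')(D) = Add(-2, Add(5, 3)) = Add(-2, 8) = 6)
Function('V')(G, j) = -4 (Function('V')(G, j) = Add(2, Mul(-1, 6)) = Add(2, -6) = -4)
Function('g')(E) = Add(-4, E) (Function('g')(E) = Add(E, -4) = Add(-4, E))
Mul(Add(Mul(27, Function('g')(-5)), -8), Pow(1847, -1)) = Mul(Add(Mul(27, Add(-4, -5)), -8), Pow(1847, -1)) = Mul(Add(Mul(27, -9), -8), Rational(1, 1847)) = Mul(Add(-243, -8), Rational(1, 1847)) = Mul(-251, Rational(1, 1847)) = Rational(-251, 1847)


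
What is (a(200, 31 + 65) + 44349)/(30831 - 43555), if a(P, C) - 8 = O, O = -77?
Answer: -11070/3181 ≈ -3.4800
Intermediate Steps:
a(P, C) = -69 (a(P, C) = 8 - 77 = -69)
(a(200, 31 + 65) + 44349)/(30831 - 43555) = (-69 + 44349)/(30831 - 43555) = 44280/(-12724) = 44280*(-1/12724) = -11070/3181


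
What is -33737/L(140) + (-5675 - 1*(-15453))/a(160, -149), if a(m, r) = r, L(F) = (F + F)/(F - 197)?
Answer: 283790501/41720 ≈ 6802.3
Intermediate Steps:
L(F) = 2*F/(-197 + F) (L(F) = (2*F)/(-197 + F) = 2*F/(-197 + F))
-33737/L(140) + (-5675 - 1*(-15453))/a(160, -149) = -33737/(2*140/(-197 + 140)) + (-5675 - 1*(-15453))/(-149) = -33737/(2*140/(-57)) + (-5675 + 15453)*(-1/149) = -33737/(2*140*(-1/57)) + 9778*(-1/149) = -33737/(-280/57) - 9778/149 = -33737*(-57/280) - 9778/149 = 1923009/280 - 9778/149 = 283790501/41720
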